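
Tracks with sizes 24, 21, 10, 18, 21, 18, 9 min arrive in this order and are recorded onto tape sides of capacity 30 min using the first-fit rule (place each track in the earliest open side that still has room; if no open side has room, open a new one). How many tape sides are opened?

  24 → side 1 (new)  [load 24/30]
  21 → side 2 (new)  [load 21/30]
  10 → side 3 (new)  [load 10/30]
  18 → side 3  [load 28/30]
  21 → side 4 (new)  [load 21/30]
  18 → side 5 (new)  [load 18/30]
  9 → side 2  [load 30/30]
5 tape sides opened.

5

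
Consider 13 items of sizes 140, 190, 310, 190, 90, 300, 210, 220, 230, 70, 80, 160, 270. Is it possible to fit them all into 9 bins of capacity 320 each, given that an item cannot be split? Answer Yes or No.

Yes

A valid assignment using 9 bins:
  bin 1: 310 = 310
  bin 2: 300 = 300
  bin 3: 270 = 270
  bin 4: 230 + 90 = 320
  bin 5: 220 + 80 = 300
  bin 6: 210 + 70 = 280
  bin 7: 190 = 190
  bin 8: 190 = 190
  bin 9: 160 + 140 = 300
Every load is within 320, so 9 bins suffice.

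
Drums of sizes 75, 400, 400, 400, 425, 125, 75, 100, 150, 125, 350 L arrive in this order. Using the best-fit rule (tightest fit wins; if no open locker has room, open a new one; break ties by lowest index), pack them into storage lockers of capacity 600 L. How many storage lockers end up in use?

5

  75 → locker 1 (new)  [load 75/600]
  400 → locker 1  [load 475/600]
  400 → locker 2 (new)  [load 400/600]
  400 → locker 3 (new)  [load 400/600]
  425 → locker 4 (new)  [load 425/600]
  125 → locker 1  [load 600/600]
  75 → locker 4  [load 500/600]
  100 → locker 4  [load 600/600]
  150 → locker 2  [load 550/600]
  125 → locker 3  [load 525/600]
  350 → locker 5 (new)  [load 350/600]
5 storage lockers opened.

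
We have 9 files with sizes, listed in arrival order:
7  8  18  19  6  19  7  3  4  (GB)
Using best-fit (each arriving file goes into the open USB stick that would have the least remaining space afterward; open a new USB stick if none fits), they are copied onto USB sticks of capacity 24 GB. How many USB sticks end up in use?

4

  7 → USB stick 1 (new)  [load 7/24]
  8 → USB stick 1  [load 15/24]
  18 → USB stick 2 (new)  [load 18/24]
  19 → USB stick 3 (new)  [load 19/24]
  6 → USB stick 2  [load 24/24]
  19 → USB stick 4 (new)  [load 19/24]
  7 → USB stick 1  [load 22/24]
  3 → USB stick 3  [load 22/24]
  4 → USB stick 4  [load 23/24]
4 USB sticks opened.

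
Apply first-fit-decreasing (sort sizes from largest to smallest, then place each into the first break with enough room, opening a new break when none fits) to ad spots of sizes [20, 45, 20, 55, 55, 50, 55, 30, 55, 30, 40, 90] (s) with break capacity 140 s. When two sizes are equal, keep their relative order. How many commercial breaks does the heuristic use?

4

Sorted descending: 90, 55, 55, 55, 55, 50, 45, 40, 30, 30, 20, 20.
  90 → break 1 (new)  [load 90/140]
  55 → break 2 (new)  [load 55/140]
  55 → break 2  [load 110/140]
  55 → break 3 (new)  [load 55/140]
  55 → break 3  [load 110/140]
  50 → break 1  [load 140/140]
  45 → break 4 (new)  [load 45/140]
  40 → break 4  [load 85/140]
  30 → break 2  [load 140/140]
  30 → break 3  [load 140/140]
  20 → break 4  [load 105/140]
  20 → break 4  [load 125/140]
4 commercial breaks opened.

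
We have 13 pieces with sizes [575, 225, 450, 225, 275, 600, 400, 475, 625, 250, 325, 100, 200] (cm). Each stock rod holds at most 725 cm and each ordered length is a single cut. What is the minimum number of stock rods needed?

7

Total = 625 + 600 + 575 + 475 + 450 + 400 + 325 + 275 + 250 + 225 + 225 + 200 + 100 = 4725 cm.
Lower bound: ⌈4725/725⌉ = 7 stock rods.
A packing using 7 stock rods:
  stock rod 1: 625 + 100 = 725
  stock rod 2: 600 = 600
  stock rod 3: 575 = 575
  stock rod 4: 475 + 250 = 725
  stock rod 5: 450 + 275 = 725
  stock rod 6: 400 + 325 = 725
  stock rod 7: 225 + 225 + 200 = 650
This matches the lower bound, so 7 is optimal.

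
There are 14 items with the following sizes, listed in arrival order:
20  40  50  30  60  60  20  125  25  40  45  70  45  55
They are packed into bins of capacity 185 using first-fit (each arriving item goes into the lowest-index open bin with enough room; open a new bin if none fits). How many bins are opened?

4

  20 → bin 1 (new)  [load 20/185]
  40 → bin 1  [load 60/185]
  50 → bin 1  [load 110/185]
  30 → bin 1  [load 140/185]
  60 → bin 2 (new)  [load 60/185]
  60 → bin 2  [load 120/185]
  20 → bin 1  [load 160/185]
  125 → bin 3 (new)  [load 125/185]
  25 → bin 1  [load 185/185]
  40 → bin 2  [load 160/185]
  45 → bin 3  [load 170/185]
  70 → bin 4 (new)  [load 70/185]
  45 → bin 4  [load 115/185]
  55 → bin 4  [load 170/185]
4 bins opened.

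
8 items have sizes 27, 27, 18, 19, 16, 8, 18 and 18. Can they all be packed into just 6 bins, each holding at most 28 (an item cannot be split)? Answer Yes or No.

Total = 151; ⌈151/28⌉ = 6.
7 items each exceed half the capacity and cannot share a bin, forcing at least 7 bins.
At least 7 bins are required, but only 6 are allowed.

No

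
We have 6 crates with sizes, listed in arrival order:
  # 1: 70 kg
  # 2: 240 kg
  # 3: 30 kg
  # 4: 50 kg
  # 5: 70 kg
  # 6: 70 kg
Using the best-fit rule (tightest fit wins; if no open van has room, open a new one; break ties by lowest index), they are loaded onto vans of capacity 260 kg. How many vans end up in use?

3

  70 → van 1 (new)  [load 70/260]
  240 → van 2 (new)  [load 240/260]
  30 → van 1  [load 100/260]
  50 → van 1  [load 150/260]
  70 → van 1  [load 220/260]
  70 → van 3 (new)  [load 70/260]
3 vans opened.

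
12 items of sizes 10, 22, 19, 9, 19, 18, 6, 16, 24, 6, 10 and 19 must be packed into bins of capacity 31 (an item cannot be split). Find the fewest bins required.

Total = 24 + 22 + 19 + 19 + 19 + 18 + 16 + 10 + 10 + 9 + 6 + 6 = 178.
Lower bound: ⌈178/31⌉ = 6 bins.
Also, 7 items each exceed 31/2, and no two of those can share a bin, so at least 7 bins are needed.
A packing using 7 bins:
  bin 1: 24 + 6 = 30
  bin 2: 22 + 9 = 31
  bin 3: 19 + 10 = 29
  bin 4: 19 + 10 = 29
  bin 5: 19 + 6 = 25
  bin 6: 18 = 18
  bin 7: 16 = 16
This matches the lower bound, so 7 is optimal.

7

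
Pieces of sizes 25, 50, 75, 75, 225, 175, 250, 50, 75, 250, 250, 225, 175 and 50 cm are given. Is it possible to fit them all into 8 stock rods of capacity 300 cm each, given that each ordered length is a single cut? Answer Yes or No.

Yes

A valid assignment using 7 stock rods:
  stock rod 1: 250 + 50 = 300
  stock rod 2: 250 + 50 = 300
  stock rod 3: 250 + 50 = 300
  stock rod 4: 225 + 75 = 300
  stock rod 5: 225 + 75 = 300
  stock rod 6: 175 + 75 + 25 = 275
  stock rod 7: 175 = 175
That uses only 7 ≤ 8, so 8 stock rods are enough.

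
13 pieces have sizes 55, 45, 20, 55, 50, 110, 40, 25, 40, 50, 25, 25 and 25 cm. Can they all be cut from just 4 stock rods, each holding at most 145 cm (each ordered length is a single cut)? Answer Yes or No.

A valid assignment using 4 stock rods:
  stock rod 1: 110 + 25 = 135
  stock rod 2: 55 + 50 + 40 = 145
  stock rod 3: 55 + 50 + 40 = 145
  stock rod 4: 45 + 25 + 25 + 25 + 20 = 140
Every load is within 145 cm, so 4 stock rods suffice.

Yes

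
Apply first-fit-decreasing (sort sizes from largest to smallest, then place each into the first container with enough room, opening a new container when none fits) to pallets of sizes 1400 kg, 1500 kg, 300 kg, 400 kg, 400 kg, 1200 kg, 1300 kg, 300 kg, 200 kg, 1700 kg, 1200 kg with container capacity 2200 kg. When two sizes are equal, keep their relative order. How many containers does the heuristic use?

Sorted descending: 1700, 1500, 1400, 1300, 1200, 1200, 400, 400, 300, 300, 200.
  1700 → container 1 (new)  [load 1700/2200]
  1500 → container 2 (new)  [load 1500/2200]
  1400 → container 3 (new)  [load 1400/2200]
  1300 → container 4 (new)  [load 1300/2200]
  1200 → container 5 (new)  [load 1200/2200]
  1200 → container 6 (new)  [load 1200/2200]
  400 → container 1  [load 2100/2200]
  400 → container 2  [load 1900/2200]
  300 → container 2  [load 2200/2200]
  300 → container 3  [load 1700/2200]
  200 → container 3  [load 1900/2200]
6 containers opened.

6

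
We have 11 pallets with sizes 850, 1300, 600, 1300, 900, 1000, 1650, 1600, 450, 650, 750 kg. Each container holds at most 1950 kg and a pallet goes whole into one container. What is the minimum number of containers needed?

7

Total = 1650 + 1600 + 1300 + 1300 + 1000 + 900 + 850 + 750 + 650 + 600 + 450 = 11050 kg.
Lower bound: ⌈11050/1950⌉ = 6 containers.
A packing using 7 containers:
  container 1: 1650 = 1650
  container 2: 1600 = 1600
  container 3: 1300 + 650 = 1950
  container 4: 1300 + 600 = 1900
  container 5: 1000 + 900 = 1900
  container 6: 850 + 750 = 1600
  container 7: 450 = 450
No arrangement into 6 containers stays within capacity, so 7 is optimal.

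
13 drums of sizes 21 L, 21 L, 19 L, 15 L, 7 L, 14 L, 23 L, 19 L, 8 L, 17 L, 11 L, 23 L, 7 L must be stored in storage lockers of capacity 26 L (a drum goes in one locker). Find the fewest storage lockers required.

Total = 23 + 23 + 21 + 21 + 19 + 19 + 17 + 15 + 14 + 11 + 8 + 7 + 7 = 205 L.
Lower bound: ⌈205/26⌉ = 8 storage lockers.
Also, 9 drums each exceed 13 L, and no two of those can share a locker, so at least 9 storage lockers are needed.
A packing using 9 storage lockers:
  locker 1: 23 = 23
  locker 2: 23 = 23
  locker 3: 21 = 21
  locker 4: 21 = 21
  locker 5: 19 + 7 = 26
  locker 6: 19 + 7 = 26
  locker 7: 17 + 8 = 25
  locker 8: 15 + 11 = 26
  locker 9: 14 = 14
This matches the lower bound, so 9 is optimal.

9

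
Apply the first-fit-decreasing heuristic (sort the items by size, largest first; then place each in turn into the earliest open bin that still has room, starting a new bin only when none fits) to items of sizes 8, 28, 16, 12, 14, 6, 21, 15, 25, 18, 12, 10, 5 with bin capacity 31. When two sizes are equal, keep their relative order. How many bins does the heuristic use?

Sorted descending: 28, 25, 21, 18, 16, 15, 14, 12, 12, 10, 8, 6, 5.
  28 → bin 1 (new)  [load 28/31]
  25 → bin 2 (new)  [load 25/31]
  21 → bin 3 (new)  [load 21/31]
  18 → bin 4 (new)  [load 18/31]
  16 → bin 5 (new)  [load 16/31]
  15 → bin 5  [load 31/31]
  14 → bin 6 (new)  [load 14/31]
  12 → bin 4  [load 30/31]
  12 → bin 6  [load 26/31]
  10 → bin 3  [load 31/31]
  8 → bin 7 (new)  [load 8/31]
  6 → bin 2  [load 31/31]
  5 → bin 6  [load 31/31]
7 bins opened.

7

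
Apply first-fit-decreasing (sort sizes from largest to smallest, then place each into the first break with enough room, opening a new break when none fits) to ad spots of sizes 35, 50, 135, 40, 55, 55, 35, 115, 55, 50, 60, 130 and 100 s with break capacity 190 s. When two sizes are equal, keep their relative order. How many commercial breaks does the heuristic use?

5

Sorted descending: 135, 130, 115, 100, 60, 55, 55, 55, 50, 50, 40, 35, 35.
  135 → break 1 (new)  [load 135/190]
  130 → break 2 (new)  [load 130/190]
  115 → break 3 (new)  [load 115/190]
  100 → break 4 (new)  [load 100/190]
  60 → break 2  [load 190/190]
  55 → break 1  [load 190/190]
  55 → break 3  [load 170/190]
  55 → break 4  [load 155/190]
  50 → break 5 (new)  [load 50/190]
  50 → break 5  [load 100/190]
  40 → break 5  [load 140/190]
  35 → break 4  [load 190/190]
  35 → break 5  [load 175/190]
5 commercial breaks opened.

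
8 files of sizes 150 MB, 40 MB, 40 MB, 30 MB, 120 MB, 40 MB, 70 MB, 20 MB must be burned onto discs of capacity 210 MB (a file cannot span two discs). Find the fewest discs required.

Total = 150 + 120 + 70 + 40 + 40 + 40 + 30 + 20 = 510 MB.
Lower bound: ⌈510/210⌉ = 3 discs.
A packing using 3 discs:
  disc 1: 150 + 40 + 20 = 210
  disc 2: 120 + 70 = 190
  disc 3: 40 + 40 + 30 = 110
This matches the lower bound, so 3 is optimal.

3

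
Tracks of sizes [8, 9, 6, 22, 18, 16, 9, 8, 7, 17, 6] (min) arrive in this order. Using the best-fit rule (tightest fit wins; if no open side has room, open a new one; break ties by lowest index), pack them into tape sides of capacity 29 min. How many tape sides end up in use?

5

  8 → side 1 (new)  [load 8/29]
  9 → side 1  [load 17/29]
  6 → side 1  [load 23/29]
  22 → side 2 (new)  [load 22/29]
  18 → side 3 (new)  [load 18/29]
  16 → side 4 (new)  [load 16/29]
  9 → side 3  [load 27/29]
  8 → side 4  [load 24/29]
  7 → side 2  [load 29/29]
  17 → side 5 (new)  [load 17/29]
  6 → side 1  [load 29/29]
5 tape sides opened.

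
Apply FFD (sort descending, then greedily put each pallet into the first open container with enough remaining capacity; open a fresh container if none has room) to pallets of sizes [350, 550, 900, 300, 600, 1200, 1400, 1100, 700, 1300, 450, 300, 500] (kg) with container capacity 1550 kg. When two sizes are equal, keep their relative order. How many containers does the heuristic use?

Sorted descending: 1400, 1300, 1200, 1100, 900, 700, 600, 550, 500, 450, 350, 300, 300.
  1400 → container 1 (new)  [load 1400/1550]
  1300 → container 2 (new)  [load 1300/1550]
  1200 → container 3 (new)  [load 1200/1550]
  1100 → container 4 (new)  [load 1100/1550]
  900 → container 5 (new)  [load 900/1550]
  700 → container 6 (new)  [load 700/1550]
  600 → container 5  [load 1500/1550]
  550 → container 6  [load 1250/1550]
  500 → container 7 (new)  [load 500/1550]
  450 → container 4  [load 1550/1550]
  350 → container 3  [load 1550/1550]
  300 → container 6  [load 1550/1550]
  300 → container 7  [load 800/1550]
7 containers opened.

7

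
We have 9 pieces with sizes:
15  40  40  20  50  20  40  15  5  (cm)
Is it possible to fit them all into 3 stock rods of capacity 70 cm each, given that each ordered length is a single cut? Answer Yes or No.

No

Total = 245 cm; ⌈245/70⌉ = 4.
At least 4 stock rods are required, but only 3 are allowed.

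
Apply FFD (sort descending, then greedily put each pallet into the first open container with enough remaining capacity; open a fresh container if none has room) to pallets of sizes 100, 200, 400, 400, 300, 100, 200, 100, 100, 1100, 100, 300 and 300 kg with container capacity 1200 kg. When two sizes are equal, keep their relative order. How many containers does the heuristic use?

Sorted descending: 1100, 400, 400, 300, 300, 300, 200, 200, 100, 100, 100, 100, 100.
  1100 → container 1 (new)  [load 1100/1200]
  400 → container 2 (new)  [load 400/1200]
  400 → container 2  [load 800/1200]
  300 → container 2  [load 1100/1200]
  300 → container 3 (new)  [load 300/1200]
  300 → container 3  [load 600/1200]
  200 → container 3  [load 800/1200]
  200 → container 3  [load 1000/1200]
  100 → container 1  [load 1200/1200]
  100 → container 2  [load 1200/1200]
  100 → container 3  [load 1100/1200]
  100 → container 3  [load 1200/1200]
  100 → container 4 (new)  [load 100/1200]
4 containers opened.

4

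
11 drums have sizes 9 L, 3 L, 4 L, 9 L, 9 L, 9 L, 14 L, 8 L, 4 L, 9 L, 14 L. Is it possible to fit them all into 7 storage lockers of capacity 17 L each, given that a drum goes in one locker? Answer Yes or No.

A valid assignment using 7 storage lockers:
  locker 1: 14 + 3 = 17
  locker 2: 14 = 14
  locker 3: 9 + 8 = 17
  locker 4: 9 + 4 + 4 = 17
  locker 5: 9 = 9
  locker 6: 9 = 9
  locker 7: 9 = 9
Every load is within 17 L, so 7 storage lockers suffice.

Yes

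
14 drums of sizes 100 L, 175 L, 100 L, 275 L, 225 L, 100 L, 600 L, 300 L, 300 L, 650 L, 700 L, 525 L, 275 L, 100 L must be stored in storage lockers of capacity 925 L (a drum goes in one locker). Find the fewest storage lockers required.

5

Total = 700 + 650 + 600 + 525 + 300 + 300 + 275 + 275 + 225 + 175 + 100 + 100 + 100 + 100 = 4425 L.
Lower bound: ⌈4425/925⌉ = 5 storage lockers.
A packing using 5 storage lockers:
  locker 1: 700 + 225 = 925
  locker 2: 650 + 275 = 925
  locker 3: 600 + 300 = 900
  locker 4: 525 + 300 + 100 = 925
  locker 5: 275 + 175 + 100 + 100 + 100 = 750
This matches the lower bound, so 5 is optimal.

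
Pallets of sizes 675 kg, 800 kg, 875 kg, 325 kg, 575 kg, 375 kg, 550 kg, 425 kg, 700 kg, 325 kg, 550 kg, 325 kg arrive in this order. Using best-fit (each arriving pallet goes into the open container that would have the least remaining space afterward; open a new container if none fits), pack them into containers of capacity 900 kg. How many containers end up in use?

8

  675 → container 1 (new)  [load 675/900]
  800 → container 2 (new)  [load 800/900]
  875 → container 3 (new)  [load 875/900]
  325 → container 4 (new)  [load 325/900]
  575 → container 4  [load 900/900]
  375 → container 5 (new)  [load 375/900]
  550 → container 6 (new)  [load 550/900]
  425 → container 5  [load 800/900]
  700 → container 7 (new)  [load 700/900]
  325 → container 6  [load 875/900]
  550 → container 8 (new)  [load 550/900]
  325 → container 8  [load 875/900]
8 containers opened.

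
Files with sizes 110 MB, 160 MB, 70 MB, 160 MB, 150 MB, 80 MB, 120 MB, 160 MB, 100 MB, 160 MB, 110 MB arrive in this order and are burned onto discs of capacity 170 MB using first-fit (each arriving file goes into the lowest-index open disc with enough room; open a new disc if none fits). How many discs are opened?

10

  110 → disc 1 (new)  [load 110/170]
  160 → disc 2 (new)  [load 160/170]
  70 → disc 3 (new)  [load 70/170]
  160 → disc 4 (new)  [load 160/170]
  150 → disc 5 (new)  [load 150/170]
  80 → disc 3  [load 150/170]
  120 → disc 6 (new)  [load 120/170]
  160 → disc 7 (new)  [load 160/170]
  100 → disc 8 (new)  [load 100/170]
  160 → disc 9 (new)  [load 160/170]
  110 → disc 10 (new)  [load 110/170]
10 discs opened.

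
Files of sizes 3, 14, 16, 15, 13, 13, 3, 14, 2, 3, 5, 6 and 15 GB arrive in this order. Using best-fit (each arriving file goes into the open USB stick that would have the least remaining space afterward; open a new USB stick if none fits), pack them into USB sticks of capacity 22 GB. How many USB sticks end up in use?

7

  3 → USB stick 1 (new)  [load 3/22]
  14 → USB stick 1  [load 17/22]
  16 → USB stick 2 (new)  [load 16/22]
  15 → USB stick 3 (new)  [load 15/22]
  13 → USB stick 4 (new)  [load 13/22]
  13 → USB stick 5 (new)  [load 13/22]
  3 → USB stick 1  [load 20/22]
  14 → USB stick 6 (new)  [load 14/22]
  2 → USB stick 1  [load 22/22]
  3 → USB stick 2  [load 19/22]
  5 → USB stick 3  [load 20/22]
  6 → USB stick 6  [load 20/22]
  15 → USB stick 7 (new)  [load 15/22]
7 USB sticks opened.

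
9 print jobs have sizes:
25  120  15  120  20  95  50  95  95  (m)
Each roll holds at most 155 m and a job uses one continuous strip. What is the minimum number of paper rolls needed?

Total = 120 + 120 + 95 + 95 + 95 + 50 + 25 + 20 + 15 = 635 m.
Lower bound: ⌈635/155⌉ = 5 paper rolls.
A packing using 5 paper rolls:
  roll 1: 120 + 25 = 145
  roll 2: 120 + 20 + 15 = 155
  roll 3: 95 + 50 = 145
  roll 4: 95 = 95
  roll 5: 95 = 95
This matches the lower bound, so 5 is optimal.

5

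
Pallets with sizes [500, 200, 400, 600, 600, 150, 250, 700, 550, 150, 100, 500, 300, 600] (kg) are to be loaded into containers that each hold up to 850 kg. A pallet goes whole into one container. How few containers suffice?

8

Total = 700 + 600 + 600 + 600 + 550 + 500 + 500 + 400 + 300 + 250 + 200 + 150 + 150 + 100 = 5600 kg.
Lower bound: ⌈5600/850⌉ = 7 containers.
A packing using 8 containers:
  container 1: 700 + 150 = 850
  container 2: 600 + 250 = 850
  container 3: 600 + 200 = 800
  container 4: 600 + 150 + 100 = 850
  container 5: 550 + 300 = 850
  container 6: 500 = 500
  container 7: 500 = 500
  container 8: 400 = 400
No arrangement into 7 containers stays within capacity, so 8 is optimal.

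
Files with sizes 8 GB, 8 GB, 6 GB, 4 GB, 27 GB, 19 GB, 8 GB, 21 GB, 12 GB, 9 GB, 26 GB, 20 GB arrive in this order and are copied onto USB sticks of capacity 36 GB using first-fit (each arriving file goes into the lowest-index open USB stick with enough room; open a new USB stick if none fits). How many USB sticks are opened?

  8 → USB stick 1 (new)  [load 8/36]
  8 → USB stick 1  [load 16/36]
  6 → USB stick 1  [load 22/36]
  4 → USB stick 1  [load 26/36]
  27 → USB stick 2 (new)  [load 27/36]
  19 → USB stick 3 (new)  [load 19/36]
  8 → USB stick 1  [load 34/36]
  21 → USB stick 4 (new)  [load 21/36]
  12 → USB stick 3  [load 31/36]
  9 → USB stick 2  [load 36/36]
  26 → USB stick 5 (new)  [load 26/36]
  20 → USB stick 6 (new)  [load 20/36]
6 USB sticks opened.

6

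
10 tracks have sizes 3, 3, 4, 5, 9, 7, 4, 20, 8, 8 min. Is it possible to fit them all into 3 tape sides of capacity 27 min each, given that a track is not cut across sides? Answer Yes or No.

A valid assignment using 3 tape sides:
  side 1: 20 + 7 = 27
  side 2: 9 + 8 + 8 = 25
  side 3: 5 + 4 + 4 + 3 + 3 = 19
Every load is within 27 min, so 3 tape sides suffice.

Yes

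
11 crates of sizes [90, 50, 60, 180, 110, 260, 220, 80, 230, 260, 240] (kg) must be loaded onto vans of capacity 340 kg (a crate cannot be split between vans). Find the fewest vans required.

6

Total = 260 + 260 + 240 + 230 + 220 + 180 + 110 + 90 + 80 + 60 + 50 = 1780 kg.
Lower bound: ⌈1780/340⌉ = 6 vans.
A packing using 6 vans:
  van 1: 260 + 80 = 340
  van 2: 260 + 60 = 320
  van 3: 240 + 90 = 330
  van 4: 230 + 110 = 340
  van 5: 220 + 50 = 270
  van 6: 180 = 180
This matches the lower bound, so 6 is optimal.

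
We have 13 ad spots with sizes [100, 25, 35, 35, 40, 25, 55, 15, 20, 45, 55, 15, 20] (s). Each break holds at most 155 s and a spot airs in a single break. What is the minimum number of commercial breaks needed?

Total = 100 + 55 + 55 + 45 + 40 + 35 + 35 + 25 + 25 + 20 + 20 + 15 + 15 = 485 s.
Lower bound: ⌈485/155⌉ = 4 commercial breaks.
A packing using 4 commercial breaks:
  break 1: 100 + 55 = 155
  break 2: 55 + 45 + 40 + 15 = 155
  break 3: 35 + 35 + 25 + 25 + 20 + 15 = 155
  break 4: 20 = 20
This matches the lower bound, so 4 is optimal.

4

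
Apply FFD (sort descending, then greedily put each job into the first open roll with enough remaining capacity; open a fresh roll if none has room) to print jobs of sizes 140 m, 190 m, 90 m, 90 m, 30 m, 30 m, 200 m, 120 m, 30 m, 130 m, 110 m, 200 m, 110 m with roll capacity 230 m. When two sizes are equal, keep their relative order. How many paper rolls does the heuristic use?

7

Sorted descending: 200, 200, 190, 140, 130, 120, 110, 110, 90, 90, 30, 30, 30.
  200 → roll 1 (new)  [load 200/230]
  200 → roll 2 (new)  [load 200/230]
  190 → roll 3 (new)  [load 190/230]
  140 → roll 4 (new)  [load 140/230]
  130 → roll 5 (new)  [load 130/230]
  120 → roll 6 (new)  [load 120/230]
  110 → roll 6  [load 230/230]
  110 → roll 7 (new)  [load 110/230]
  90 → roll 4  [load 230/230]
  90 → roll 5  [load 220/230]
  30 → roll 1  [load 230/230]
  30 → roll 2  [load 230/230]
  30 → roll 3  [load 220/230]
7 paper rolls opened.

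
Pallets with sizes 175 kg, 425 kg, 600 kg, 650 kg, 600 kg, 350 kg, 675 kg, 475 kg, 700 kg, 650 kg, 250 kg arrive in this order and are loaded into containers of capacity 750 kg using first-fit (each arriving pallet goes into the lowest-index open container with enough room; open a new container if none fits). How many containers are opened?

  175 → container 1 (new)  [load 175/750]
  425 → container 1  [load 600/750]
  600 → container 2 (new)  [load 600/750]
  650 → container 3 (new)  [load 650/750]
  600 → container 4 (new)  [load 600/750]
  350 → container 5 (new)  [load 350/750]
  675 → container 6 (new)  [load 675/750]
  475 → container 7 (new)  [load 475/750]
  700 → container 8 (new)  [load 700/750]
  650 → container 9 (new)  [load 650/750]
  250 → container 5  [load 600/750]
9 containers opened.

9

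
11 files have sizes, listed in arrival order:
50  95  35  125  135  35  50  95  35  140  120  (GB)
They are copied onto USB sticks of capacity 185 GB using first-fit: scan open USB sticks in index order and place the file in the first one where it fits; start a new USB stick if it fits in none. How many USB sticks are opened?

6

  50 → USB stick 1 (new)  [load 50/185]
  95 → USB stick 1  [load 145/185]
  35 → USB stick 1  [load 180/185]
  125 → USB stick 2 (new)  [load 125/185]
  135 → USB stick 3 (new)  [load 135/185]
  35 → USB stick 2  [load 160/185]
  50 → USB stick 3  [load 185/185]
  95 → USB stick 4 (new)  [load 95/185]
  35 → USB stick 4  [load 130/185]
  140 → USB stick 5 (new)  [load 140/185]
  120 → USB stick 6 (new)  [load 120/185]
6 USB sticks opened.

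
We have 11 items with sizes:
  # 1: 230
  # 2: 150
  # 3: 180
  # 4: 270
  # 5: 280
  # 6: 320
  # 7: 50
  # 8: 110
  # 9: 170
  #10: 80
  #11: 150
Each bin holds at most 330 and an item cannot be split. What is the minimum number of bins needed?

7

Total = 320 + 280 + 270 + 230 + 180 + 170 + 150 + 150 + 110 + 80 + 50 = 1990.
Lower bound: ⌈1990/330⌉ = 7 bins.
A packing using 7 bins:
  bin 1: 320 = 320
  bin 2: 280 + 50 = 330
  bin 3: 270 = 270
  bin 4: 230 + 80 = 310
  bin 5: 180 + 150 = 330
  bin 6: 170 + 150 = 320
  bin 7: 110 = 110
This matches the lower bound, so 7 is optimal.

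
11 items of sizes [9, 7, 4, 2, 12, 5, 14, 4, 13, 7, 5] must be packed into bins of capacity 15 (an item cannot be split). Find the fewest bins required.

Total = 14 + 13 + 12 + 9 + 7 + 7 + 5 + 5 + 4 + 4 + 2 = 82.
Lower bound: ⌈82/15⌉ = 6 bins.
A packing using 6 bins:
  bin 1: 14 = 14
  bin 2: 13 + 2 = 15
  bin 3: 12 = 12
  bin 4: 9 + 5 = 14
  bin 5: 7 + 7 = 14
  bin 6: 5 + 4 + 4 = 13
This matches the lower bound, so 6 is optimal.

6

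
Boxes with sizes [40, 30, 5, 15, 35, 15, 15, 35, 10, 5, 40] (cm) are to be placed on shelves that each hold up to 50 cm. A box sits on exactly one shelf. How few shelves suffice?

Total = 40 + 40 + 35 + 35 + 30 + 15 + 15 + 15 + 10 + 5 + 5 = 245 cm.
Lower bound: ⌈245/50⌉ = 5 shelves.
A packing using 5 shelves:
  shelf 1: 40 + 10 = 50
  shelf 2: 40 + 5 + 5 = 50
  shelf 3: 35 + 15 = 50
  shelf 4: 35 + 15 = 50
  shelf 5: 30 + 15 = 45
This matches the lower bound, so 5 is optimal.

5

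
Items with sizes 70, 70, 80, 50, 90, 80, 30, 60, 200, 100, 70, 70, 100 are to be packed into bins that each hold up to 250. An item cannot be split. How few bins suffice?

Total = 200 + 100 + 100 + 90 + 80 + 80 + 70 + 70 + 70 + 70 + 60 + 50 + 30 = 1070.
Lower bound: ⌈1070/250⌉ = 5 bins.
A packing using 5 bins:
  bin 1: 200 + 50 = 250
  bin 2: 100 + 100 + 30 = 230
  bin 3: 90 + 80 + 80 = 250
  bin 4: 70 + 70 + 70 = 210
  bin 5: 70 + 60 = 130
This matches the lower bound, so 5 is optimal.

5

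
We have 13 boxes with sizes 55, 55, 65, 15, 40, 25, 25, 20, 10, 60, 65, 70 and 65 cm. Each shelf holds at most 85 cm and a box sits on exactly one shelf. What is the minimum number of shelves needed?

8

Total = 70 + 65 + 65 + 65 + 60 + 55 + 55 + 40 + 25 + 25 + 20 + 15 + 10 = 570 cm.
Lower bound: ⌈570/85⌉ = 7 shelves.
A packing using 8 shelves:
  shelf 1: 70 + 15 = 85
  shelf 2: 65 + 20 = 85
  shelf 3: 65 + 10 = 75
  shelf 4: 65 = 65
  shelf 5: 60 + 25 = 85
  shelf 6: 55 + 25 = 80
  shelf 7: 55 = 55
  shelf 8: 40 = 40
No arrangement into 7 shelves stays within capacity, so 8 is optimal.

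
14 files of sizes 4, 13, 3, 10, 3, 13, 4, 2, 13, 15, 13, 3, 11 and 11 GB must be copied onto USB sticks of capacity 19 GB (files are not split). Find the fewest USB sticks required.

8

Total = 15 + 13 + 13 + 13 + 13 + 11 + 11 + 10 + 4 + 4 + 3 + 3 + 3 + 2 = 118 GB.
Lower bound: ⌈118/19⌉ = 7 USB sticks.
Also, 8 files each exceed 19/2 GB, and no two of those can share a USB stick, so at least 8 USB sticks are needed.
A packing using 8 USB sticks:
  USB stick 1: 15 + 4 = 19
  USB stick 2: 13 + 4 + 2 = 19
  USB stick 3: 13 + 3 + 3 = 19
  USB stick 4: 13 + 3 = 16
  USB stick 5: 13 = 13
  USB stick 6: 11 = 11
  USB stick 7: 11 = 11
  USB stick 8: 10 = 10
This matches the lower bound, so 8 is optimal.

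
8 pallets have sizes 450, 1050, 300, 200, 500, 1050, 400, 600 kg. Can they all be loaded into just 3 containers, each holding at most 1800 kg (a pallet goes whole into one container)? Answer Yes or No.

Yes

A valid assignment using 3 containers:
  container 1: 1050 + 600 = 1650
  container 2: 1050 + 500 + 200 = 1750
  container 3: 450 + 400 + 300 = 1150
Every load is within 1800 kg, so 3 containers suffice.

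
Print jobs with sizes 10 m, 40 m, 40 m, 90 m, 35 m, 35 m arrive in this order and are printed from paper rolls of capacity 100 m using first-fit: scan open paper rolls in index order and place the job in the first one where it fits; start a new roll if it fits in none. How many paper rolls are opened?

  10 → roll 1 (new)  [load 10/100]
  40 → roll 1  [load 50/100]
  40 → roll 1  [load 90/100]
  90 → roll 2 (new)  [load 90/100]
  35 → roll 3 (new)  [load 35/100]
  35 → roll 3  [load 70/100]
3 paper rolls opened.

3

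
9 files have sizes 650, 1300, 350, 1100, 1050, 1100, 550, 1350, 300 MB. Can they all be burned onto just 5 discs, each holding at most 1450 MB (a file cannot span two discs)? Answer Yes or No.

No

Total = 7750 MB; ⌈7750/1450⌉ = 6.
At least 6 discs are required, but only 5 are allowed.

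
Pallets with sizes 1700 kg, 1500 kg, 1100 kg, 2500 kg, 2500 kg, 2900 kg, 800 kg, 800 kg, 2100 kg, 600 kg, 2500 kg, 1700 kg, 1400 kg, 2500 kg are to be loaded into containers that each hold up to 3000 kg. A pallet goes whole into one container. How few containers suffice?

10

Total = 2900 + 2500 + 2500 + 2500 + 2500 + 2100 + 1700 + 1700 + 1500 + 1400 + 1100 + 800 + 800 + 600 = 24600 kg.
Lower bound: ⌈24600/3000⌉ = 9 containers.
A packing using 10 containers:
  container 1: 2900 = 2900
  container 2: 2500 = 2500
  container 3: 2500 = 2500
  container 4: 2500 = 2500
  container 5: 2500 = 2500
  container 6: 2100 + 800 = 2900
  container 7: 1700 + 1100 = 2800
  container 8: 1700 + 800 = 2500
  container 9: 1500 + 1400 = 2900
  container 10: 600 = 600
No arrangement into 9 containers stays within capacity, so 10 is optimal.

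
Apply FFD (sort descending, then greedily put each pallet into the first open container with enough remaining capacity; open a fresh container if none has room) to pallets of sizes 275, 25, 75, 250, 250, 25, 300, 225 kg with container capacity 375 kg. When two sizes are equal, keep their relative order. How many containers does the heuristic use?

Sorted descending: 300, 275, 250, 250, 225, 75, 25, 25.
  300 → container 1 (new)  [load 300/375]
  275 → container 2 (new)  [load 275/375]
  250 → container 3 (new)  [load 250/375]
  250 → container 4 (new)  [load 250/375]
  225 → container 5 (new)  [load 225/375]
  75 → container 1  [load 375/375]
  25 → container 2  [load 300/375]
  25 → container 2  [load 325/375]
5 containers opened.

5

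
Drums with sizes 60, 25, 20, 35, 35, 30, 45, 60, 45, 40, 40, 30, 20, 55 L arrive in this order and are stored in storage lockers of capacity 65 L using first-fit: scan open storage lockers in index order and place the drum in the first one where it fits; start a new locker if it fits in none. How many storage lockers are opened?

  60 → locker 1 (new)  [load 60/65]
  25 → locker 2 (new)  [load 25/65]
  20 → locker 2  [load 45/65]
  35 → locker 3 (new)  [load 35/65]
  35 → locker 4 (new)  [load 35/65]
  30 → locker 3  [load 65/65]
  45 → locker 5 (new)  [load 45/65]
  60 → locker 6 (new)  [load 60/65]
  45 → locker 7 (new)  [load 45/65]
  40 → locker 8 (new)  [load 40/65]
  40 → locker 9 (new)  [load 40/65]
  30 → locker 4  [load 65/65]
  20 → locker 2  [load 65/65]
  55 → locker 10 (new)  [load 55/65]
10 storage lockers opened.

10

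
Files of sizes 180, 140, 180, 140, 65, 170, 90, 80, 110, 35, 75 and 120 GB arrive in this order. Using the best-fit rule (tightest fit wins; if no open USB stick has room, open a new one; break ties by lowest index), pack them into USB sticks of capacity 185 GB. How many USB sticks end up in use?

9

  180 → USB stick 1 (new)  [load 180/185]
  140 → USB stick 2 (new)  [load 140/185]
  180 → USB stick 3 (new)  [load 180/185]
  140 → USB stick 4 (new)  [load 140/185]
  65 → USB stick 5 (new)  [load 65/185]
  170 → USB stick 6 (new)  [load 170/185]
  90 → USB stick 5  [load 155/185]
  80 → USB stick 7 (new)  [load 80/185]
  110 → USB stick 8 (new)  [load 110/185]
  35 → USB stick 2  [load 175/185]
  75 → USB stick 8  [load 185/185]
  120 → USB stick 9 (new)  [load 120/185]
9 USB sticks opened.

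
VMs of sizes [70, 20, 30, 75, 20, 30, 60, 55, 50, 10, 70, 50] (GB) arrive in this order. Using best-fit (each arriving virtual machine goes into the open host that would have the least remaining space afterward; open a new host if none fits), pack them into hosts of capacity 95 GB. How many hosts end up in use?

8

  70 → host 1 (new)  [load 70/95]
  20 → host 1  [load 90/95]
  30 → host 2 (new)  [load 30/95]
  75 → host 3 (new)  [load 75/95]
  20 → host 3  [load 95/95]
  30 → host 2  [load 60/95]
  60 → host 4 (new)  [load 60/95]
  55 → host 5 (new)  [load 55/95]
  50 → host 6 (new)  [load 50/95]
  10 → host 2  [load 70/95]
  70 → host 7 (new)  [load 70/95]
  50 → host 8 (new)  [load 50/95]
8 hosts opened.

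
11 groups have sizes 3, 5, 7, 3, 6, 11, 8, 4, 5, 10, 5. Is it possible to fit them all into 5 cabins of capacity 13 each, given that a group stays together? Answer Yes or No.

No

Total = 67; ⌈67/13⌉ = 6.
At least 6 cabins are required, but only 5 are allowed.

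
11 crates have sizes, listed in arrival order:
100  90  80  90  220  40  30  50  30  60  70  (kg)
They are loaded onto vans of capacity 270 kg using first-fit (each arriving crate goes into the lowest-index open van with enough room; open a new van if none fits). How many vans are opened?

  100 → van 1 (new)  [load 100/270]
  90 → van 1  [load 190/270]
  80 → van 1  [load 270/270]
  90 → van 2 (new)  [load 90/270]
  220 → van 3 (new)  [load 220/270]
  40 → van 2  [load 130/270]
  30 → van 2  [load 160/270]
  50 → van 2  [load 210/270]
  30 → van 2  [load 240/270]
  60 → van 4 (new)  [load 60/270]
  70 → van 4  [load 130/270]
4 vans opened.

4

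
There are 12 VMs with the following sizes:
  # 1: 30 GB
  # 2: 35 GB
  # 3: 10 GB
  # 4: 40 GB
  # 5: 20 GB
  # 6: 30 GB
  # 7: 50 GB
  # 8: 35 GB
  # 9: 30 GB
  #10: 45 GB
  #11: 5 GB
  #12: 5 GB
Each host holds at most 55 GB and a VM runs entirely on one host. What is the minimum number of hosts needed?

8

Total = 50 + 45 + 40 + 35 + 35 + 30 + 30 + 30 + 20 + 10 + 5 + 5 = 335 GB.
Lower bound: ⌈335/55⌉ = 7 hosts.
Also, 8 VMs each exceed 55/2 GB, and no two of those can share a host, so at least 8 hosts are needed.
A packing using 8 hosts:
  host 1: 50 + 5 = 55
  host 2: 45 + 10 = 55
  host 3: 40 + 5 = 45
  host 4: 35 + 20 = 55
  host 5: 35 = 35
  host 6: 30 = 30
  host 7: 30 = 30
  host 8: 30 = 30
This matches the lower bound, so 8 is optimal.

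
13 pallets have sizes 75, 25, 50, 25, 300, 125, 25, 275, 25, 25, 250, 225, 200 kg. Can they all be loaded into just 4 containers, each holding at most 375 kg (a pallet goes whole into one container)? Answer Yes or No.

Total = 1625 kg; ⌈1625/375⌉ = 5.
At least 5 containers are required, but only 4 are allowed.

No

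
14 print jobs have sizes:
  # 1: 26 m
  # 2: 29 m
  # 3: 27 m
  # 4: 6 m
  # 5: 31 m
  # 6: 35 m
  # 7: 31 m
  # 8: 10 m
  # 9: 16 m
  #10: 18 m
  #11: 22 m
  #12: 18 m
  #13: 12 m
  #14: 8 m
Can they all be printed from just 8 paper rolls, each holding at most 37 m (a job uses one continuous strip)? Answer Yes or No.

No

Total = 289 m; ⌈289/37⌉ = 8.
The bound of 8 does not rule out 8, but exhaustive search shows no assignment into 8 paper rolls of capacity 37 m exists — the minimum is 9.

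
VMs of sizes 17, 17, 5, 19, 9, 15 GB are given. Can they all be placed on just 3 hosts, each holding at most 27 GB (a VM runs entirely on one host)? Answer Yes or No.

No

Total = 82 GB; ⌈82/27⌉ = 4.
At least 4 hosts are required, but only 3 are allowed.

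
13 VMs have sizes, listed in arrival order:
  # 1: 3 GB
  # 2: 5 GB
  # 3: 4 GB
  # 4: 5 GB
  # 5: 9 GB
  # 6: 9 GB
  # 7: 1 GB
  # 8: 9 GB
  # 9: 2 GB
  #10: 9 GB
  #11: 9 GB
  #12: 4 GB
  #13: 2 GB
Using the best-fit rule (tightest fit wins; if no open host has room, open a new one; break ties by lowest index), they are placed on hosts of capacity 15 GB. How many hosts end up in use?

6

  3 → host 1 (new)  [load 3/15]
  5 → host 1  [load 8/15]
  4 → host 1  [load 12/15]
  5 → host 2 (new)  [load 5/15]
  9 → host 2  [load 14/15]
  9 → host 3 (new)  [load 9/15]
  1 → host 2  [load 15/15]
  9 → host 4 (new)  [load 9/15]
  2 → host 1  [load 14/15]
  9 → host 5 (new)  [load 9/15]
  9 → host 6 (new)  [load 9/15]
  4 → host 3  [load 13/15]
  2 → host 3  [load 15/15]
6 hosts opened.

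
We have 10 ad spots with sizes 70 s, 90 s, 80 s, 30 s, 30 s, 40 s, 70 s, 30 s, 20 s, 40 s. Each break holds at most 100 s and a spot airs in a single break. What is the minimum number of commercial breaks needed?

Total = 90 + 80 + 70 + 70 + 40 + 40 + 30 + 30 + 30 + 20 = 500 s.
Lower bound: ⌈500/100⌉ = 5 commercial breaks.
A packing using 6 commercial breaks:
  break 1: 90 = 90
  break 2: 80 + 20 = 100
  break 3: 70 + 30 = 100
  break 4: 70 + 30 = 100
  break 5: 40 + 40 = 80
  break 6: 30 = 30
No arrangement into 5 commercial breaks stays within capacity, so 6 is optimal.

6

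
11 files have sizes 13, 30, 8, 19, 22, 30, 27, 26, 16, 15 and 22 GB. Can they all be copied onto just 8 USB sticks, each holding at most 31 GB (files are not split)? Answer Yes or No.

No

Total = 228 GB; ⌈228/31⌉ = 8.
The bound of 8 does not rule out 8, but exhaustive search shows no assignment into 8 USB sticks of capacity 31 GB exists — the minimum is 9.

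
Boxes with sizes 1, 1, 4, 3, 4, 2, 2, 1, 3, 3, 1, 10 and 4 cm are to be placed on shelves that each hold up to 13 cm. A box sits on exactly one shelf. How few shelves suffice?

Total = 10 + 4 + 4 + 4 + 3 + 3 + 3 + 2 + 2 + 1 + 1 + 1 + 1 = 39 cm.
Lower bound: ⌈39/13⌉ = 3 shelves.
A packing using 3 shelves:
  shelf 1: 10 + 3 = 13
  shelf 2: 4 + 4 + 4 + 1 = 13
  shelf 3: 3 + 3 + 2 + 2 + 1 + 1 + 1 = 13
This matches the lower bound, so 3 is optimal.

3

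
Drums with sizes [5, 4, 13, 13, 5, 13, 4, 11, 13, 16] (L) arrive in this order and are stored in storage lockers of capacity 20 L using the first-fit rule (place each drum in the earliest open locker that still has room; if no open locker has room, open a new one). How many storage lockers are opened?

  5 → locker 1 (new)  [load 5/20]
  4 → locker 1  [load 9/20]
  13 → locker 2 (new)  [load 13/20]
  13 → locker 3 (new)  [load 13/20]
  5 → locker 1  [load 14/20]
  13 → locker 4 (new)  [load 13/20]
  4 → locker 1  [load 18/20]
  11 → locker 5 (new)  [load 11/20]
  13 → locker 6 (new)  [load 13/20]
  16 → locker 7 (new)  [load 16/20]
7 storage lockers opened.

7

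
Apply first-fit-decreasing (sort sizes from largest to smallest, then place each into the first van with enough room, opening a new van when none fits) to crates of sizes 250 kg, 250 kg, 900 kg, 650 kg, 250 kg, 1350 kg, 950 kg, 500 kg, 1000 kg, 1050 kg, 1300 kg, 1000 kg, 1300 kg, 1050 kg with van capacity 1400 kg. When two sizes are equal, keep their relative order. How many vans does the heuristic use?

10

Sorted descending: 1350, 1300, 1300, 1050, 1050, 1000, 1000, 950, 900, 650, 500, 250, 250, 250.
  1350 → van 1 (new)  [load 1350/1400]
  1300 → van 2 (new)  [load 1300/1400]
  1300 → van 3 (new)  [load 1300/1400]
  1050 → van 4 (new)  [load 1050/1400]
  1050 → van 5 (new)  [load 1050/1400]
  1000 → van 6 (new)  [load 1000/1400]
  1000 → van 7 (new)  [load 1000/1400]
  950 → van 8 (new)  [load 950/1400]
  900 → van 9 (new)  [load 900/1400]
  650 → van 10 (new)  [load 650/1400]
  500 → van 9  [load 1400/1400]
  250 → van 4  [load 1300/1400]
  250 → van 5  [load 1300/1400]
  250 → van 6  [load 1250/1400]
10 vans opened.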